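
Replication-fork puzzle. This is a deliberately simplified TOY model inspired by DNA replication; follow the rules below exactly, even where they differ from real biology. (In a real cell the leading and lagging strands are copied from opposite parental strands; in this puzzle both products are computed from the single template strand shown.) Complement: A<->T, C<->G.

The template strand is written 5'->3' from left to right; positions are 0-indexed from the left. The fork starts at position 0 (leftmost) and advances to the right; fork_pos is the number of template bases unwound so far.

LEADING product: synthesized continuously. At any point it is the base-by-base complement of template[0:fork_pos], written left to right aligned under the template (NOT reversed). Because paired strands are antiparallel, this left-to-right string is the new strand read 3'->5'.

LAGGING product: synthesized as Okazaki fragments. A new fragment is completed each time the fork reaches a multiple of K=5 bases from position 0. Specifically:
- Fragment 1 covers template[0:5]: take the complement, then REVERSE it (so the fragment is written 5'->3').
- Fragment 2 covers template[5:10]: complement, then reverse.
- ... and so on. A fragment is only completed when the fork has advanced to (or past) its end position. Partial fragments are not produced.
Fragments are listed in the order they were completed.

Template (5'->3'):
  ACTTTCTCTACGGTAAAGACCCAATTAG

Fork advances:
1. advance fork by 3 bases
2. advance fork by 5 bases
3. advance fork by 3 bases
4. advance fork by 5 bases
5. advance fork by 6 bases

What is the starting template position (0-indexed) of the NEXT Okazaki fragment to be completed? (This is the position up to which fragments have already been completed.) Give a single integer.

Answer: 20

Derivation:
Step 1: advance 3 -> fork_pos = 0 + 3 = 3. Next multiple of 5 is 5 (not reached); still 0 fragment(s).
Step 2: advance 5 -> fork_pos = 3 + 5 = 8. Reached multiple(s) of 5: 5 -> fragment 1 completed (1 total).
Step 3: advance 3 -> fork_pos = 8 + 3 = 11. Reached multiple(s) of 5: 10 -> fragment 2 completed (2 total).
Step 4: advance 5 -> fork_pos = 11 + 5 = 16. Reached multiple(s) of 5: 15 -> fragment 3 completed (3 total).
Step 5: advance 6 -> fork_pos = 16 + 6 = 22. Reached multiple(s) of 5: 20 -> fragment 4 completed (4 total).
4 fragment(s) completed, covering template[0:20] (4 x 5 = 20). The next fragment, fragment 5, covers template[20:25], so it starts at position 20.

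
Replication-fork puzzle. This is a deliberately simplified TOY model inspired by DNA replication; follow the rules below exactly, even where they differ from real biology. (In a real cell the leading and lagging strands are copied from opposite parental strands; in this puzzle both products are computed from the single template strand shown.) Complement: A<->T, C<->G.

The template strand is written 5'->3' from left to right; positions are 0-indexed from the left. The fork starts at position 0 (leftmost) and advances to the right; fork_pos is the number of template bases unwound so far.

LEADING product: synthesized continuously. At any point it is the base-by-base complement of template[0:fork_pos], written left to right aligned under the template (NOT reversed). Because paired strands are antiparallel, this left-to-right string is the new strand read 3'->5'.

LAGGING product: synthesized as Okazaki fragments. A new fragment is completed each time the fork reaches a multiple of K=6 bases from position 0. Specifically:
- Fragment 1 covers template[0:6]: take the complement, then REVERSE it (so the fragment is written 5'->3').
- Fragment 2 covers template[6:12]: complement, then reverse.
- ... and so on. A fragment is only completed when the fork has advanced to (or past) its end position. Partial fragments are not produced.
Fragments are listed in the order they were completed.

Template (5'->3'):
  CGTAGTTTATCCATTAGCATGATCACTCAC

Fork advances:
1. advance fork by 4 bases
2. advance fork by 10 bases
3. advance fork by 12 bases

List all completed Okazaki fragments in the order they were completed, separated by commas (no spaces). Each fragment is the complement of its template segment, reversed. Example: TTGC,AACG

Answer: ACTACG,GGATAA,GCTAAT,GATCAT

Derivation:
Step 1: advance 4 -> fork_pos = 0 + 4 = 4. Next multiple of 6 is 6 (not reached); still 0 fragment(s).
Step 2: advance 10 -> fork_pos = 4 + 10 = 14. Reached multiple(s) of 6: 6, 12 -> fragments 1-2 completed (2 total).
Step 3: advance 12 -> fork_pos = 14 + 12 = 26. Reached multiple(s) of 6: 18, 24 -> fragments 3-4 completed (4 total).
Final fork_pos = 26, so 4 fragment(s) are complete. Build each: template segment -> complement -> reverse.
Fragment 1: template[0:6] = CGTAGT -> complement GCATCA -> reversed ACTACG
Fragment 2: template[6:12] = TTATCC -> complement AATAGG -> reversed GGATAA
Fragment 3: template[12:18] = ATTAGC -> complement TAATCG -> reversed GCTAAT
Fragment 4: template[18:24] = ATGATC -> complement TACTAG -> reversed GATCAT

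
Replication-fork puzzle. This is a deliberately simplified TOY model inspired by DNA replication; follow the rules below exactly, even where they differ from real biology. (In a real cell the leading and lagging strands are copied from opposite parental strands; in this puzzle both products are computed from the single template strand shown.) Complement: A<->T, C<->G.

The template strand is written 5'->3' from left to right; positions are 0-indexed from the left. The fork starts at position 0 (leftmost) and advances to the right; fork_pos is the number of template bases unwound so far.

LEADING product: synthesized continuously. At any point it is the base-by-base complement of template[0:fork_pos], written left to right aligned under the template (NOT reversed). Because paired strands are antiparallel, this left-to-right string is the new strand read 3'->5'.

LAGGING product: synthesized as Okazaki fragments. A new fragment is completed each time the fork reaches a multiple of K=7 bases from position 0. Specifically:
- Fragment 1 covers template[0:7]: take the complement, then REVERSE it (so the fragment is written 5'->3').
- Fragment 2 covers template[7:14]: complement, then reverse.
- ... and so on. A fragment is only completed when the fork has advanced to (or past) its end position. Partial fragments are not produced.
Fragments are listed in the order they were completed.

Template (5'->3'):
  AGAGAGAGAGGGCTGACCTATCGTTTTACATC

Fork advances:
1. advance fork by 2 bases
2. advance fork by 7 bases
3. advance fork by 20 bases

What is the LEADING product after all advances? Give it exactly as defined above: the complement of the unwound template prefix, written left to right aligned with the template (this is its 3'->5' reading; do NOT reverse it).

Answer: TCTCTCTCTCCCGACTGGATAGCAAAATG

Derivation:
Step 1: advance 2 -> fork_pos = 0 + 2 = 2.
Step 2: advance 7 -> fork_pos = 2 + 7 = 9.
Step 3: advance 20 -> fork_pos = 9 + 20 = 29.
Unwound prefix: template[0:29] = AGAGAGAGAGGGCTGACCTATCGTTTTAC
Complement it base by base (A<->T, C<->G), keeping left-to-right order:
  [0:5] AGAGA -> TCTCT
  [5:10] GAGAG -> CTCTC
  [10:15] GGCTG -> CCGAC
  [15:20] ACCTA -> TGGAT
  [20:25] TCGTT -> AGCAA
  [25:29] TTAC -> AATG
Concatenate: TCTCTCTCTCCCGACTGGATAGCAAAATG (length 29; written aligned with the template, i.e. 3'->5').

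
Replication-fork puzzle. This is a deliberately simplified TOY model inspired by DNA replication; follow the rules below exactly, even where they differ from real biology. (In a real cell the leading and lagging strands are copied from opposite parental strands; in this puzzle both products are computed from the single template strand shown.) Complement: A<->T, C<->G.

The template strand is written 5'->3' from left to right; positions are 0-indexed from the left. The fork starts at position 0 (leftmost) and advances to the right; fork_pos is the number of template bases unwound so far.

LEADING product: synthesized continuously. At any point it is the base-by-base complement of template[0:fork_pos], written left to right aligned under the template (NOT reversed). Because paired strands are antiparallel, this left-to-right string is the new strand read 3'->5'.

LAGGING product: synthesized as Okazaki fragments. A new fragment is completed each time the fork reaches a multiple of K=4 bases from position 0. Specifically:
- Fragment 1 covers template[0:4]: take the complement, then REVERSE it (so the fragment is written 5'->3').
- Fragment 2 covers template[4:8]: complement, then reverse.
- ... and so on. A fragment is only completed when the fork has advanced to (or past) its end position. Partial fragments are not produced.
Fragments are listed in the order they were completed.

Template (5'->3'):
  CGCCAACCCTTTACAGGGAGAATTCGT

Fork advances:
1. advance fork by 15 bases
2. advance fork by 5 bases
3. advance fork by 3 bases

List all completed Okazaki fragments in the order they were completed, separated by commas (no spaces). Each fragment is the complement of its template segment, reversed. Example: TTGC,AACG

Answer: GGCG,GGTT,AAAG,CTGT,CTCC

Derivation:
Step 1: advance 15 -> fork_pos = 0 + 15 = 15. Reached multiple(s) of 4: 4, 8, 12 -> fragments 1-3 completed (3 total).
Step 2: advance 5 -> fork_pos = 15 + 5 = 20. Reached multiple(s) of 4: 16, 20 -> fragments 4-5 completed (5 total).
Step 3: advance 3 -> fork_pos = 20 + 3 = 23. Next multiple of 4 is 24 (not reached); still 5 fragment(s).
Final fork_pos = 23, so 5 fragment(s) are complete. Build each: template segment -> complement -> reverse.
Fragment 1: template[0:4] = CGCC -> complement GCGG -> reversed GGCG
Fragment 2: template[4:8] = AACC -> complement TTGG -> reversed GGTT
Fragment 3: template[8:12] = CTTT -> complement GAAA -> reversed AAAG
Fragment 4: template[12:16] = ACAG -> complement TGTC -> reversed CTGT
Fragment 5: template[16:20] = GGAG -> complement CCTC -> reversed CTCC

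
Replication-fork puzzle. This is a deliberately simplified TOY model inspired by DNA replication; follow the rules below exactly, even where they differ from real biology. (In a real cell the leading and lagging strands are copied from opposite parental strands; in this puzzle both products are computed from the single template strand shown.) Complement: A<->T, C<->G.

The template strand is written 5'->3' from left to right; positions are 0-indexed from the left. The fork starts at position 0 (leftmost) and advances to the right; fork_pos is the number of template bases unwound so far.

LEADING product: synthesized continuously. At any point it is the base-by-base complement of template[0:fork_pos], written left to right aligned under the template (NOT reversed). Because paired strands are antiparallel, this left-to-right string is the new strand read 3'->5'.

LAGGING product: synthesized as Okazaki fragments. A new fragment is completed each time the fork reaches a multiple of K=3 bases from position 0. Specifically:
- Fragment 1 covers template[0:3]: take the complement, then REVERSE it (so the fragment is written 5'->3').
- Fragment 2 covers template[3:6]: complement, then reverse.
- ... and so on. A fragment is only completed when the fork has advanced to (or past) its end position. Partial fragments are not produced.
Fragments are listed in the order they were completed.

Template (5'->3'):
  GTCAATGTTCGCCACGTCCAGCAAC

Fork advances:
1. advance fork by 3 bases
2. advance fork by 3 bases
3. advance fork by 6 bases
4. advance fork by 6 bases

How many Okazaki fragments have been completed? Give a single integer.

Step 1: advance 3 -> fork_pos = 0 + 3 = 3. Reached multiple(s) of 3: 3 -> fragment 1 completed (1 total).
Step 2: advance 3 -> fork_pos = 3 + 3 = 6. Reached multiple(s) of 3: 6 -> fragment 2 completed (2 total).
Step 3: advance 6 -> fork_pos = 6 + 6 = 12. Reached multiple(s) of 3: 9, 12 -> fragments 3-4 completed (4 total).
Step 4: advance 6 -> fork_pos = 12 + 6 = 18. Reached multiple(s) of 3: 15, 18 -> fragments 5-6 completed (6 total).
Check: final fork_pos = 18; the multiples of 3 that are <= 18 are 3..18 -> 18 // 3 = 6 completed fragment(s).

Answer: 6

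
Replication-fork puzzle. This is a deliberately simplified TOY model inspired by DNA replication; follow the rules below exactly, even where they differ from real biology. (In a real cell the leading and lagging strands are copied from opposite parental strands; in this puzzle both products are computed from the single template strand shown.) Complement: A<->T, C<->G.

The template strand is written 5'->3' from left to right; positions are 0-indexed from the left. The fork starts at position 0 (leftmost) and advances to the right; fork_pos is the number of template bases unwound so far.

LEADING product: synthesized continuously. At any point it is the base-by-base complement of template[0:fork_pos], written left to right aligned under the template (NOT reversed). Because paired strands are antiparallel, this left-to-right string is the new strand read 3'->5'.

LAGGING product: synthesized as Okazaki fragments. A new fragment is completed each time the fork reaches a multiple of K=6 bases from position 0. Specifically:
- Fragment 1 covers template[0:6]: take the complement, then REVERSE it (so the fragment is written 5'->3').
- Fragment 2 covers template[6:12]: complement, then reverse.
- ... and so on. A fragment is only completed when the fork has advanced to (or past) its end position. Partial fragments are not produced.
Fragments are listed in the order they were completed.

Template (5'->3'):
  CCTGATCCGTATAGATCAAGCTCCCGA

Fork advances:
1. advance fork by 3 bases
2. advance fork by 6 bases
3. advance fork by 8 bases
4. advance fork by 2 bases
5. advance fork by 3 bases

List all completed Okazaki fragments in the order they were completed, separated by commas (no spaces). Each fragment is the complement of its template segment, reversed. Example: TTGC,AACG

Answer: ATCAGG,ATACGG,TGATCT

Derivation:
Step 1: advance 3 -> fork_pos = 0 + 3 = 3. Next multiple of 6 is 6 (not reached); still 0 fragment(s).
Step 2: advance 6 -> fork_pos = 3 + 6 = 9. Reached multiple(s) of 6: 6 -> fragment 1 completed (1 total).
Step 3: advance 8 -> fork_pos = 9 + 8 = 17. Reached multiple(s) of 6: 12 -> fragment 2 completed (2 total).
Step 4: advance 2 -> fork_pos = 17 + 2 = 19. Reached multiple(s) of 6: 18 -> fragment 3 completed (3 total).
Step 5: advance 3 -> fork_pos = 19 + 3 = 22. Next multiple of 6 is 24 (not reached); still 3 fragment(s).
Final fork_pos = 22, so 3 fragment(s) are complete. Build each: template segment -> complement -> reverse.
Fragment 1: template[0:6] = CCTGAT -> complement GGACTA -> reversed ATCAGG
Fragment 2: template[6:12] = CCGTAT -> complement GGCATA -> reversed ATACGG
Fragment 3: template[12:18] = AGATCA -> complement TCTAGT -> reversed TGATCT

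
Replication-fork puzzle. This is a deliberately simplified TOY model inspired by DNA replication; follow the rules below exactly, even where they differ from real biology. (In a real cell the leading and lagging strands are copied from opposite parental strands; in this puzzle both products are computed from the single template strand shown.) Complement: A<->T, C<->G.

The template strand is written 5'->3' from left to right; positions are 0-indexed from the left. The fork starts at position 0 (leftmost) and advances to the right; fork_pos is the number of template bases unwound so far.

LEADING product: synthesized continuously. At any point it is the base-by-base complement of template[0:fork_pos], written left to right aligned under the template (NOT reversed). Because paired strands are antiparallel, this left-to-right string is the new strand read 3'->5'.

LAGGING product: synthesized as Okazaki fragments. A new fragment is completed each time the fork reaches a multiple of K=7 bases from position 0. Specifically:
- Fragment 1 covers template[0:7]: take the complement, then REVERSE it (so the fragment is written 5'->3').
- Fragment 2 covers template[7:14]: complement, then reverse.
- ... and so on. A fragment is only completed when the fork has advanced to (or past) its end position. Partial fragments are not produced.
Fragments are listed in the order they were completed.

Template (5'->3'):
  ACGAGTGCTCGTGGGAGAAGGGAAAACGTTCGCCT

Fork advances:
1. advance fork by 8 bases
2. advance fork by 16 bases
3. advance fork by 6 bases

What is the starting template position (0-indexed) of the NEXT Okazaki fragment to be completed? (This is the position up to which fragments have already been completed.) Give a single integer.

Answer: 28

Derivation:
Step 1: advance 8 -> fork_pos = 0 + 8 = 8. Reached multiple(s) of 7: 7 -> fragment 1 completed (1 total).
Step 2: advance 16 -> fork_pos = 8 + 16 = 24. Reached multiple(s) of 7: 14, 21 -> fragments 2-3 completed (3 total).
Step 3: advance 6 -> fork_pos = 24 + 6 = 30. Reached multiple(s) of 7: 28 -> fragment 4 completed (4 total).
4 fragment(s) completed, covering template[0:28] (4 x 7 = 28). The next fragment, fragment 5, covers template[28:35], so it starts at position 28.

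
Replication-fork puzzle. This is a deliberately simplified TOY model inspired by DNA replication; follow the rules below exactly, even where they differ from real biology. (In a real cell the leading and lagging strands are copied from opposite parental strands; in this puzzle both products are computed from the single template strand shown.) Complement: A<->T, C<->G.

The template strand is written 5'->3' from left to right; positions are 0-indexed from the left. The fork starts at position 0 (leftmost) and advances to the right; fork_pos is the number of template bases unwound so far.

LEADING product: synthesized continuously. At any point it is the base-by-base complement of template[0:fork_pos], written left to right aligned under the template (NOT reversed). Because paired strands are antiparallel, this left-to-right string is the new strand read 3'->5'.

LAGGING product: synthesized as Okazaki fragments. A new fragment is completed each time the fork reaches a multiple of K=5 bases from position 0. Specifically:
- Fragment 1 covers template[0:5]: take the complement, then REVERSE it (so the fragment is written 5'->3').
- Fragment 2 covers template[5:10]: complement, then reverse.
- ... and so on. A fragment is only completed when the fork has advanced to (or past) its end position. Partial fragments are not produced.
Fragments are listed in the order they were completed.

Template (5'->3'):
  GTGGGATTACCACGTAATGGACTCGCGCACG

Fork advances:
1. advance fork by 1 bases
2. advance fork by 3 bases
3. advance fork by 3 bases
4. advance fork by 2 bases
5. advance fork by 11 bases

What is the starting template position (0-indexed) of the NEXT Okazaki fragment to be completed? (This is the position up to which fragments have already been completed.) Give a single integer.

Answer: 20

Derivation:
Step 1: advance 1 -> fork_pos = 0 + 1 = 1. Next multiple of 5 is 5 (not reached); still 0 fragment(s).
Step 2: advance 3 -> fork_pos = 1 + 3 = 4. Next multiple of 5 is 5 (not reached); still 0 fragment(s).
Step 3: advance 3 -> fork_pos = 4 + 3 = 7. Reached multiple(s) of 5: 5 -> fragment 1 completed (1 total).
Step 4: advance 2 -> fork_pos = 7 + 2 = 9. Next multiple of 5 is 10 (not reached); still 1 fragment(s).
Step 5: advance 11 -> fork_pos = 9 + 11 = 20. Reached multiple(s) of 5: 10, 15, 20 -> fragments 2-4 completed (4 total).
4 fragment(s) completed, covering template[0:20] (4 x 5 = 20). The next fragment, fragment 5, covers template[20:25], so it starts at position 20.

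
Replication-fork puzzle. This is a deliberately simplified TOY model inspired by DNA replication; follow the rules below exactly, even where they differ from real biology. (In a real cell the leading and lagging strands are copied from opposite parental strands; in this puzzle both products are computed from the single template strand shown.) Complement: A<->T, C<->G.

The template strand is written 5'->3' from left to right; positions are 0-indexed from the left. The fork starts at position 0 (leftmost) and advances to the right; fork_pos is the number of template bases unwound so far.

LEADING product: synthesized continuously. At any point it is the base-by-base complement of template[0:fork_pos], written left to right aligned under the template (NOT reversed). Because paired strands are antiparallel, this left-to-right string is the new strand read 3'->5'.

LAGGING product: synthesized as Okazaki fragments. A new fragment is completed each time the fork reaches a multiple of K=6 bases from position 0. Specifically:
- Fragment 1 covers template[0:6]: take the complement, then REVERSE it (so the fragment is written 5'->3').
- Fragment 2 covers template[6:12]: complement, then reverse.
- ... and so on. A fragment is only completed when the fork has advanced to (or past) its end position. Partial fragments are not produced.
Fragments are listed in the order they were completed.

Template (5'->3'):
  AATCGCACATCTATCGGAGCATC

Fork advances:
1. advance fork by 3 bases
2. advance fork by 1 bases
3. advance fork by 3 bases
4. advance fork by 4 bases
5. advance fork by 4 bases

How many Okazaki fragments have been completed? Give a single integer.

Step 1: advance 3 -> fork_pos = 0 + 3 = 3. Next multiple of 6 is 6 (not reached); still 0 fragment(s).
Step 2: advance 1 -> fork_pos = 3 + 1 = 4. Next multiple of 6 is 6 (not reached); still 0 fragment(s).
Step 3: advance 3 -> fork_pos = 4 + 3 = 7. Reached multiple(s) of 6: 6 -> fragment 1 completed (1 total).
Step 4: advance 4 -> fork_pos = 7 + 4 = 11. Next multiple of 6 is 12 (not reached); still 1 fragment(s).
Step 5: advance 4 -> fork_pos = 11 + 4 = 15. Reached multiple(s) of 6: 12 -> fragment 2 completed (2 total).
Check: final fork_pos = 15; the multiples of 6 that are <= 15 are 6..12 -> 15 // 6 = 2 completed fragment(s).

Answer: 2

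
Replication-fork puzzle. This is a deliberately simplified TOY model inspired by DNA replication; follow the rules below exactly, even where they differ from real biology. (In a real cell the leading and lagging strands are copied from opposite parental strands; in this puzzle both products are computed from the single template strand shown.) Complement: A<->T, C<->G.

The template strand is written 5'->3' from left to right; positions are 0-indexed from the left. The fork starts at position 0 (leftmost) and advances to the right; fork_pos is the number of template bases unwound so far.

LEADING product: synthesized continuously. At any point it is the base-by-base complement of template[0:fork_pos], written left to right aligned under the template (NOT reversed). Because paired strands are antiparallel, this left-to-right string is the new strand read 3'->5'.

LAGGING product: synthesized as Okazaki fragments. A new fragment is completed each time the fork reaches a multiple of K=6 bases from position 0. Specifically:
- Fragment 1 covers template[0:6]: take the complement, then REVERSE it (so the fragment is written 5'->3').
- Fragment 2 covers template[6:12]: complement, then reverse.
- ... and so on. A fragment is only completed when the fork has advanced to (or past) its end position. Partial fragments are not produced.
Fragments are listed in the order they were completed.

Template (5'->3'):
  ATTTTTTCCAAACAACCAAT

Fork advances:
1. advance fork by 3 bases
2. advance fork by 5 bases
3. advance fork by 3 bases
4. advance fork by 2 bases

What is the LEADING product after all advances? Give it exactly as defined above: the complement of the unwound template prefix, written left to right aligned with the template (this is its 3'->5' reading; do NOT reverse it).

Answer: TAAAAAAGGTTTG

Derivation:
Step 1: advance 3 -> fork_pos = 0 + 3 = 3.
Step 2: advance 5 -> fork_pos = 3 + 5 = 8.
Step 3: advance 3 -> fork_pos = 8 + 3 = 11.
Step 4: advance 2 -> fork_pos = 11 + 2 = 13.
Unwound prefix: template[0:13] = ATTTTTTCCAAAC
Complement it base by base (A<->T, C<->G), keeping left-to-right order:
  [0:5] ATTTT -> TAAAA
  [5:10] TTCCA -> AAGGT
  [10:13] AAC -> TTG
Concatenate: TAAAAAAGGTTTG (length 13; written aligned with the template, i.e. 3'->5').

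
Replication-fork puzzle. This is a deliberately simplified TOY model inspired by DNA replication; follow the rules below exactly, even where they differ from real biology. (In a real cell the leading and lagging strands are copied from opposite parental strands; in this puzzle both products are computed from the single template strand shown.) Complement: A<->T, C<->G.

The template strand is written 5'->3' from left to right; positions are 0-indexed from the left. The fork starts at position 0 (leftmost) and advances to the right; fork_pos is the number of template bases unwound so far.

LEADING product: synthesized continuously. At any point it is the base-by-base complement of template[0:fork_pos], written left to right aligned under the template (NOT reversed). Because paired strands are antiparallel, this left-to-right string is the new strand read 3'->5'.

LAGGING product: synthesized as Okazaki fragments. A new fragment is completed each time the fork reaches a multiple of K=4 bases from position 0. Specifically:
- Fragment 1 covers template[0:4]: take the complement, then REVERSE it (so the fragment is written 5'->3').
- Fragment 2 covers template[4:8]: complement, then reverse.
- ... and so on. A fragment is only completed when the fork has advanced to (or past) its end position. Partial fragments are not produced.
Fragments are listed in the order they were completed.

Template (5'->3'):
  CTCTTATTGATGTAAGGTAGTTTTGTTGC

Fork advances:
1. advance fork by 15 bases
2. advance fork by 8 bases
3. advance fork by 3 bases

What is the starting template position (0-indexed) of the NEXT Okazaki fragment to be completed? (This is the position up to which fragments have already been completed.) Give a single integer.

Answer: 24

Derivation:
Step 1: advance 15 -> fork_pos = 0 + 15 = 15. Reached multiple(s) of 4: 4, 8, 12 -> fragments 1-3 completed (3 total).
Step 2: advance 8 -> fork_pos = 15 + 8 = 23. Reached multiple(s) of 4: 16, 20 -> fragments 4-5 completed (5 total).
Step 3: advance 3 -> fork_pos = 23 + 3 = 26. Reached multiple(s) of 4: 24 -> fragment 6 completed (6 total).
6 fragment(s) completed, covering template[0:24] (6 x 4 = 24). The next fragment, fragment 7, covers template[24:28], so it starts at position 24.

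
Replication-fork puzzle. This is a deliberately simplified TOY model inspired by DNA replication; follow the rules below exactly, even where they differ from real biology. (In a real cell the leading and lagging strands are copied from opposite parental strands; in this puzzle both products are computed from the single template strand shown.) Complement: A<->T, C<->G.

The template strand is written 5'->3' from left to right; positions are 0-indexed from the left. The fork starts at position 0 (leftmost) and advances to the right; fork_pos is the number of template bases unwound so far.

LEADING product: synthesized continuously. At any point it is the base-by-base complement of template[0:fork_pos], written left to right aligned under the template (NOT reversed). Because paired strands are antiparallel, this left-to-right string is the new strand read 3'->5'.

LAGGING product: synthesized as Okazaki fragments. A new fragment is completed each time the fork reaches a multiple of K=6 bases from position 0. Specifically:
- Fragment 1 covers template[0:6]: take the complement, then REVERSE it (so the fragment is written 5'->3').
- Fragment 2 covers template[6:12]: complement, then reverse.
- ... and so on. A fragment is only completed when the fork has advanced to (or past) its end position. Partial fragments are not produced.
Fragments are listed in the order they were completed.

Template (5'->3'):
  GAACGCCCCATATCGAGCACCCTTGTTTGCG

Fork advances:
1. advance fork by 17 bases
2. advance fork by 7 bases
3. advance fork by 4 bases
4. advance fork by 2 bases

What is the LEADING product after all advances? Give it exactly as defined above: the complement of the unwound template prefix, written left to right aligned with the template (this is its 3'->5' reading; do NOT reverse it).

Answer: CTTGCGGGGTATAGCTCGTGGGAACAAACG

Derivation:
Step 1: advance 17 -> fork_pos = 0 + 17 = 17.
Step 2: advance 7 -> fork_pos = 17 + 7 = 24.
Step 3: advance 4 -> fork_pos = 24 + 4 = 28.
Step 4: advance 2 -> fork_pos = 28 + 2 = 30.
Unwound prefix: template[0:30] = GAACGCCCCATATCGAGCACCCTTGTTTGC
Complement it base by base (A<->T, C<->G), keeping left-to-right order:
  [0:5] GAACG -> CTTGC
  [5:10] CCCCA -> GGGGT
  [10:15] TATCG -> ATAGC
  [15:20] AGCAC -> TCGTG
  [20:25] CCTTG -> GGAAC
  [25:30] TTTGC -> AAACG
Concatenate: CTTGCGGGGTATAGCTCGTGGGAACAAACG (length 30; written aligned with the template, i.e. 3'->5').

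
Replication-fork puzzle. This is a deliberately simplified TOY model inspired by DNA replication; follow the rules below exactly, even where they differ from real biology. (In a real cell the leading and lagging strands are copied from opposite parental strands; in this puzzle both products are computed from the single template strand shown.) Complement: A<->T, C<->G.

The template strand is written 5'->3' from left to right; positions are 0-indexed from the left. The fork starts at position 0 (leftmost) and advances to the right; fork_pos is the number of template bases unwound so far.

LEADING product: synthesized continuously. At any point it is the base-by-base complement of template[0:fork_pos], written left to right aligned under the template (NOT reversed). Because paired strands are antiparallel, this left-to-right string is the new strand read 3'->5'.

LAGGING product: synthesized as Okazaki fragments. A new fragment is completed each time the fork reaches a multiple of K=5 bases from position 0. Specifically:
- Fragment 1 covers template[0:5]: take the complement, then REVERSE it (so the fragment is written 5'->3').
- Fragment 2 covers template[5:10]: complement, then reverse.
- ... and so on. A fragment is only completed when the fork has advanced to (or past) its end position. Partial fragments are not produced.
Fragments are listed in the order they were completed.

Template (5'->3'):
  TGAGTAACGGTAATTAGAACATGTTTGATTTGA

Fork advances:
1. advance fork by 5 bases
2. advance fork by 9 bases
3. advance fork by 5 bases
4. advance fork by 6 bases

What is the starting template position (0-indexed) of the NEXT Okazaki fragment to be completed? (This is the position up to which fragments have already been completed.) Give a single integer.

Answer: 25

Derivation:
Step 1: advance 5 -> fork_pos = 0 + 5 = 5. Reached multiple(s) of 5: 5 -> fragment 1 completed (1 total).
Step 2: advance 9 -> fork_pos = 5 + 9 = 14. Reached multiple(s) of 5: 10 -> fragment 2 completed (2 total).
Step 3: advance 5 -> fork_pos = 14 + 5 = 19. Reached multiple(s) of 5: 15 -> fragment 3 completed (3 total).
Step 4: advance 6 -> fork_pos = 19 + 6 = 25. Reached multiple(s) of 5: 20, 25 -> fragments 4-5 completed (5 total).
5 fragment(s) completed, covering template[0:25] (5 x 5 = 25). The next fragment, fragment 6, covers template[25:30], so it starts at position 25.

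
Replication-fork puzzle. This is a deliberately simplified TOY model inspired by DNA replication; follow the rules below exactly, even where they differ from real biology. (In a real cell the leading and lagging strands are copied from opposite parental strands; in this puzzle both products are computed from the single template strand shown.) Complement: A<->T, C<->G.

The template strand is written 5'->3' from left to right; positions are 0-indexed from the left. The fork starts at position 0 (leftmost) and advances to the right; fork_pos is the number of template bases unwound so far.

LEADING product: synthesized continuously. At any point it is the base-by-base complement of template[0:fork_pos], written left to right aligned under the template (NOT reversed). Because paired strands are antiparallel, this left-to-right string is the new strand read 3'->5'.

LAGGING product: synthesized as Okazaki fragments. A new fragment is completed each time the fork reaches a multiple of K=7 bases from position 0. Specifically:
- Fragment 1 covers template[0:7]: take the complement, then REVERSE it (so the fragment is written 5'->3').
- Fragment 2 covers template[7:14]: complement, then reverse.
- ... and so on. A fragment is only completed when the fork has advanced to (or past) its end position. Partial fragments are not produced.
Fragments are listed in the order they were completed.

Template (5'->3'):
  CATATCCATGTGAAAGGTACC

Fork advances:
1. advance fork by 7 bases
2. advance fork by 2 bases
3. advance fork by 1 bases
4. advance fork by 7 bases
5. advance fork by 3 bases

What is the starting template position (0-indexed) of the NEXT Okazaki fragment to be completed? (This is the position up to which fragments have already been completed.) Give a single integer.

Answer: 14

Derivation:
Step 1: advance 7 -> fork_pos = 0 + 7 = 7. Reached multiple(s) of 7: 7 -> fragment 1 completed (1 total).
Step 2: advance 2 -> fork_pos = 7 + 2 = 9. Next multiple of 7 is 14 (not reached); still 1 fragment(s).
Step 3: advance 1 -> fork_pos = 9 + 1 = 10. Next multiple of 7 is 14 (not reached); still 1 fragment(s).
Step 4: advance 7 -> fork_pos = 10 + 7 = 17. Reached multiple(s) of 7: 14 -> fragment 2 completed (2 total).
Step 5: advance 3 -> fork_pos = 17 + 3 = 20. Next multiple of 7 is 21 (not reached); still 2 fragment(s).
2 fragment(s) completed, covering template[0:14] (2 x 7 = 14). The next fragment, fragment 3, covers template[14:21], so it starts at position 14.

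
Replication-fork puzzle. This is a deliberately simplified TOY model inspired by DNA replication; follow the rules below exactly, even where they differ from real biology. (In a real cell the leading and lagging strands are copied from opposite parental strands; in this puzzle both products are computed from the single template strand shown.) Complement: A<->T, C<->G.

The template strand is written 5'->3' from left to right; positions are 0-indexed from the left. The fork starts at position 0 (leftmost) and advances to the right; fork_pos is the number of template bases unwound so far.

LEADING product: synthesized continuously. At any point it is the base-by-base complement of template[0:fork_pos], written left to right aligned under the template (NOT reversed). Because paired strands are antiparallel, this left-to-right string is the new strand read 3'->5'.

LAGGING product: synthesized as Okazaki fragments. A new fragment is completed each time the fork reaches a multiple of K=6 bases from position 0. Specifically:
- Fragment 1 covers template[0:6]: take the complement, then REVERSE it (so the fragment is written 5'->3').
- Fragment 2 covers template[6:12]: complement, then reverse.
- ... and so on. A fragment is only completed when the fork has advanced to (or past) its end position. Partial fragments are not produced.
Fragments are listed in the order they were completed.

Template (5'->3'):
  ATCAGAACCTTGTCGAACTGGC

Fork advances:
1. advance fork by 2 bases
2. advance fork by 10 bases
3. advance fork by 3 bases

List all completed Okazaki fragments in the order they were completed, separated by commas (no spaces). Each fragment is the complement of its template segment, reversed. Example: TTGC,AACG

Answer: TCTGAT,CAAGGT

Derivation:
Step 1: advance 2 -> fork_pos = 0 + 2 = 2. Next multiple of 6 is 6 (not reached); still 0 fragment(s).
Step 2: advance 10 -> fork_pos = 2 + 10 = 12. Reached multiple(s) of 6: 6, 12 -> fragments 1-2 completed (2 total).
Step 3: advance 3 -> fork_pos = 12 + 3 = 15. Next multiple of 6 is 18 (not reached); still 2 fragment(s).
Final fork_pos = 15, so 2 fragment(s) are complete. Build each: template segment -> complement -> reverse.
Fragment 1: template[0:6] = ATCAGA -> complement TAGTCT -> reversed TCTGAT
Fragment 2: template[6:12] = ACCTTG -> complement TGGAAC -> reversed CAAGGT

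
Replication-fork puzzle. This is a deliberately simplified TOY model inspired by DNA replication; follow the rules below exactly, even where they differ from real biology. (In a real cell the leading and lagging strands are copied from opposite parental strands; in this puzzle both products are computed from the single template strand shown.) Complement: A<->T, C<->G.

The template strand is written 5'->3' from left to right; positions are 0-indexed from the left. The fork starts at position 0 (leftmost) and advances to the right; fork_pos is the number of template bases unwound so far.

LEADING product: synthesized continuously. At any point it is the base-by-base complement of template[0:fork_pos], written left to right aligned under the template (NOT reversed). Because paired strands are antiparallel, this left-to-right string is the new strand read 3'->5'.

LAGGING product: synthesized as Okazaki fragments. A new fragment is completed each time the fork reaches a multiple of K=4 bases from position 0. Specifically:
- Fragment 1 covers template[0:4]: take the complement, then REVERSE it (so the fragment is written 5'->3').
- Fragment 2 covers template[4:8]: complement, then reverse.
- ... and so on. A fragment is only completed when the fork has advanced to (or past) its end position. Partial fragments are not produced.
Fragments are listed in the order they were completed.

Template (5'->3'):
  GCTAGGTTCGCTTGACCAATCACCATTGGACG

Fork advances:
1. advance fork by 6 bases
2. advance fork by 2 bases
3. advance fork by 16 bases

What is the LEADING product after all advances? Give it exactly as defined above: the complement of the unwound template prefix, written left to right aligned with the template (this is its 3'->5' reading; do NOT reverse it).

Answer: CGATCCAAGCGAACTGGTTAGTGG

Derivation:
Step 1: advance 6 -> fork_pos = 0 + 6 = 6.
Step 2: advance 2 -> fork_pos = 6 + 2 = 8.
Step 3: advance 16 -> fork_pos = 8 + 16 = 24.
Unwound prefix: template[0:24] = GCTAGGTTCGCTTGACCAATCACC
Complement it base by base (A<->T, C<->G), keeping left-to-right order:
  [0:5] GCTAG -> CGATC
  [5:10] GTTCG -> CAAGC
  [10:15] CTTGA -> GAACT
  [15:20] CCAAT -> GGTTA
  [20:24] CACC -> GTGG
Concatenate: CGATCCAAGCGAACTGGTTAGTGG (length 24; written aligned with the template, i.e. 3'->5').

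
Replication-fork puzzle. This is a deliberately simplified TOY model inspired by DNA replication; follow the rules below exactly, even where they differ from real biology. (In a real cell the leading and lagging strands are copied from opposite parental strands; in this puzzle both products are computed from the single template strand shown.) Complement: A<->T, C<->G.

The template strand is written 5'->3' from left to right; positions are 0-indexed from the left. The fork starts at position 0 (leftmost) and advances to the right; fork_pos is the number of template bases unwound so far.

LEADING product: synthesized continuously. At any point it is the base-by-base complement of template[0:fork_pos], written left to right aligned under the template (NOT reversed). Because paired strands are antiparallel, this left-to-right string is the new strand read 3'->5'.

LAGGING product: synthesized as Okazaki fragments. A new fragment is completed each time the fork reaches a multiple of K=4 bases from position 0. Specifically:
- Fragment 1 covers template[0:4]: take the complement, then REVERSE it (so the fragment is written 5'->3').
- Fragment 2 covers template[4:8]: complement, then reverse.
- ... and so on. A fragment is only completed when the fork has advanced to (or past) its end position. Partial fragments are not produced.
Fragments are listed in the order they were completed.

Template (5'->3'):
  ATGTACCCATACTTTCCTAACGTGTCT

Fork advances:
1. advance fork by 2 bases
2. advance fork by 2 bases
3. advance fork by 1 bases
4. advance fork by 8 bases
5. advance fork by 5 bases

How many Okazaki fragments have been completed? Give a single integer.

Step 1: advance 2 -> fork_pos = 0 + 2 = 2. Next multiple of 4 is 4 (not reached); still 0 fragment(s).
Step 2: advance 2 -> fork_pos = 2 + 2 = 4. Reached multiple(s) of 4: 4 -> fragment 1 completed (1 total).
Step 3: advance 1 -> fork_pos = 4 + 1 = 5. Next multiple of 4 is 8 (not reached); still 1 fragment(s).
Step 4: advance 8 -> fork_pos = 5 + 8 = 13. Reached multiple(s) of 4: 8, 12 -> fragments 2-3 completed (3 total).
Step 5: advance 5 -> fork_pos = 13 + 5 = 18. Reached multiple(s) of 4: 16 -> fragment 4 completed (4 total).
Check: final fork_pos = 18; the multiples of 4 that are <= 18 are 4..16 -> 18 // 4 = 4 completed fragment(s).

Answer: 4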